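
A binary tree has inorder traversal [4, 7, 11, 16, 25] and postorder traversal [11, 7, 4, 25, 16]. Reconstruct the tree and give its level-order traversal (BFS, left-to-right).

Inorder:   [4, 7, 11, 16, 25]
Postorder: [11, 7, 4, 25, 16]
Algorithm: postorder visits root last, so walk postorder right-to-left;
each value is the root of the current inorder slice — split it at that
value, recurse on the right subtree first, then the left.
Recursive splits:
  root=16; inorder splits into left=[4, 7, 11], right=[25]
  root=25; inorder splits into left=[], right=[]
  root=4; inorder splits into left=[], right=[7, 11]
  root=7; inorder splits into left=[], right=[11]
  root=11; inorder splits into left=[], right=[]
Reconstructed level-order: [16, 4, 25, 7, 11]


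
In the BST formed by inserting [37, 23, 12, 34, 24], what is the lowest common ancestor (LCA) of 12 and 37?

Tree insertion order: [37, 23, 12, 34, 24]
Tree (level-order array): [37, 23, None, 12, 34, None, None, 24]
In a BST, the LCA of p=12, q=37 is the first node v on the
root-to-leaf path with p <= v <= q (go left if both < v, right if both > v).
Walk from root:
  at 37: 12 <= 37 <= 37, this is the LCA
LCA = 37


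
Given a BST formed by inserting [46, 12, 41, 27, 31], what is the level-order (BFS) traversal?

Tree insertion order: [46, 12, 41, 27, 31]
Tree (level-order array): [46, 12, None, None, 41, 27, None, None, 31]
BFS from the root, enqueuing left then right child of each popped node:
  queue [46] -> pop 46, enqueue [12], visited so far: [46]
  queue [12] -> pop 12, enqueue [41], visited so far: [46, 12]
  queue [41] -> pop 41, enqueue [27], visited so far: [46, 12, 41]
  queue [27] -> pop 27, enqueue [31], visited so far: [46, 12, 41, 27]
  queue [31] -> pop 31, enqueue [none], visited so far: [46, 12, 41, 27, 31]
Result: [46, 12, 41, 27, 31]


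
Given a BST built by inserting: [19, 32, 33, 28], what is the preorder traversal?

Tree insertion order: [19, 32, 33, 28]
Tree (level-order array): [19, None, 32, 28, 33]
Preorder traversal: [19, 32, 28, 33]


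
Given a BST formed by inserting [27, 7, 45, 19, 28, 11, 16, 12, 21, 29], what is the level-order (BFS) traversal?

Tree insertion order: [27, 7, 45, 19, 28, 11, 16, 12, 21, 29]
Tree (level-order array): [27, 7, 45, None, 19, 28, None, 11, 21, None, 29, None, 16, None, None, None, None, 12]
BFS from the root, enqueuing left then right child of each popped node:
  queue [27] -> pop 27, enqueue [7, 45], visited so far: [27]
  queue [7, 45] -> pop 7, enqueue [19], visited so far: [27, 7]
  queue [45, 19] -> pop 45, enqueue [28], visited so far: [27, 7, 45]
  queue [19, 28] -> pop 19, enqueue [11, 21], visited so far: [27, 7, 45, 19]
  queue [28, 11, 21] -> pop 28, enqueue [29], visited so far: [27, 7, 45, 19, 28]
  queue [11, 21, 29] -> pop 11, enqueue [16], visited so far: [27, 7, 45, 19, 28, 11]
  queue [21, 29, 16] -> pop 21, enqueue [none], visited so far: [27, 7, 45, 19, 28, 11, 21]
  queue [29, 16] -> pop 29, enqueue [none], visited so far: [27, 7, 45, 19, 28, 11, 21, 29]
  queue [16] -> pop 16, enqueue [12], visited so far: [27, 7, 45, 19, 28, 11, 21, 29, 16]
  queue [12] -> pop 12, enqueue [none], visited so far: [27, 7, 45, 19, 28, 11, 21, 29, 16, 12]
Result: [27, 7, 45, 19, 28, 11, 21, 29, 16, 12]


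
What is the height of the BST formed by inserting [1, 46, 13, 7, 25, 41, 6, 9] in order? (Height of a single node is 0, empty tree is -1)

Insertion order: [1, 46, 13, 7, 25, 41, 6, 9]
Tree (level-order array): [1, None, 46, 13, None, 7, 25, 6, 9, None, 41]
Compute height bottom-up (empty subtree = -1):
  height(6) = 1 + max(-1, -1) = 0
  height(9) = 1 + max(-1, -1) = 0
  height(7) = 1 + max(0, 0) = 1
  height(41) = 1 + max(-1, -1) = 0
  height(25) = 1 + max(-1, 0) = 1
  height(13) = 1 + max(1, 1) = 2
  height(46) = 1 + max(2, -1) = 3
  height(1) = 1 + max(-1, 3) = 4
Height = 4


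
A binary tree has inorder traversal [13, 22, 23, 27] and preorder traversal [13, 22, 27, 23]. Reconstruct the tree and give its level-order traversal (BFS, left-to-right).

Inorder:  [13, 22, 23, 27]
Preorder: [13, 22, 27, 23]
Algorithm: preorder visits root first, so consume preorder in order;
for each root, split the current inorder slice at that value into
left-subtree inorder and right-subtree inorder, then recurse.
Recursive splits:
  root=13; inorder splits into left=[], right=[22, 23, 27]
  root=22; inorder splits into left=[], right=[23, 27]
  root=27; inorder splits into left=[23], right=[]
  root=23; inorder splits into left=[], right=[]
Reconstructed level-order: [13, 22, 27, 23]


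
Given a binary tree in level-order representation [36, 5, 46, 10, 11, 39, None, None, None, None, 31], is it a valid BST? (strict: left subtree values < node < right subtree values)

Level-order array: [36, 5, 46, 10, 11, 39, None, None, None, None, 31]
Validate using subtree bounds (lo, hi): at each node, require lo < value < hi,
then recurse left with hi=value and right with lo=value.
Preorder trace (stopping at first violation):
  at node 36 with bounds (-inf, +inf): OK
  at node 5 with bounds (-inf, 36): OK
  at node 10 with bounds (-inf, 5): VIOLATION
Node 10 violates its bound: not (-inf < 10 < 5).
Result: Not a valid BST


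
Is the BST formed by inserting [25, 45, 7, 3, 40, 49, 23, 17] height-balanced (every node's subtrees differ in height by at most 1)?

Tree (level-order array): [25, 7, 45, 3, 23, 40, 49, None, None, 17]
Definition: a tree is height-balanced if, at every node, |h(left) - h(right)| <= 1 (empty subtree has height -1).
Bottom-up per-node check:
  node 3: h_left=-1, h_right=-1, diff=0 [OK], height=0
  node 17: h_left=-1, h_right=-1, diff=0 [OK], height=0
  node 23: h_left=0, h_right=-1, diff=1 [OK], height=1
  node 7: h_left=0, h_right=1, diff=1 [OK], height=2
  node 40: h_left=-1, h_right=-1, diff=0 [OK], height=0
  node 49: h_left=-1, h_right=-1, diff=0 [OK], height=0
  node 45: h_left=0, h_right=0, diff=0 [OK], height=1
  node 25: h_left=2, h_right=1, diff=1 [OK], height=3
All nodes satisfy the balance condition.
Result: Balanced


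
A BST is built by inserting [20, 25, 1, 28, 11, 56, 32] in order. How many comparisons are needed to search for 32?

Search path for 32: 20 -> 25 -> 28 -> 56 -> 32
Found: True
Comparisons: 5


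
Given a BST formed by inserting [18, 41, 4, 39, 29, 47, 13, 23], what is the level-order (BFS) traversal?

Tree insertion order: [18, 41, 4, 39, 29, 47, 13, 23]
Tree (level-order array): [18, 4, 41, None, 13, 39, 47, None, None, 29, None, None, None, 23]
BFS from the root, enqueuing left then right child of each popped node:
  queue [18] -> pop 18, enqueue [4, 41], visited so far: [18]
  queue [4, 41] -> pop 4, enqueue [13], visited so far: [18, 4]
  queue [41, 13] -> pop 41, enqueue [39, 47], visited so far: [18, 4, 41]
  queue [13, 39, 47] -> pop 13, enqueue [none], visited so far: [18, 4, 41, 13]
  queue [39, 47] -> pop 39, enqueue [29], visited so far: [18, 4, 41, 13, 39]
  queue [47, 29] -> pop 47, enqueue [none], visited so far: [18, 4, 41, 13, 39, 47]
  queue [29] -> pop 29, enqueue [23], visited so far: [18, 4, 41, 13, 39, 47, 29]
  queue [23] -> pop 23, enqueue [none], visited so far: [18, 4, 41, 13, 39, 47, 29, 23]
Result: [18, 4, 41, 13, 39, 47, 29, 23]


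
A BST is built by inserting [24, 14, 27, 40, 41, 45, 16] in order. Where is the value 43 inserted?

Starting tree (level order): [24, 14, 27, None, 16, None, 40, None, None, None, 41, None, 45]
Insertion path: 24 -> 27 -> 40 -> 41 -> 45
Result: insert 43 as left child of 45
Final tree (level order): [24, 14, 27, None, 16, None, 40, None, None, None, 41, None, 45, 43]


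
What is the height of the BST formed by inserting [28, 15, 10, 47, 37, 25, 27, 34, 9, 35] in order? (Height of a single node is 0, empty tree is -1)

Insertion order: [28, 15, 10, 47, 37, 25, 27, 34, 9, 35]
Tree (level-order array): [28, 15, 47, 10, 25, 37, None, 9, None, None, 27, 34, None, None, None, None, None, None, 35]
Compute height bottom-up (empty subtree = -1):
  height(9) = 1 + max(-1, -1) = 0
  height(10) = 1 + max(0, -1) = 1
  height(27) = 1 + max(-1, -1) = 0
  height(25) = 1 + max(-1, 0) = 1
  height(15) = 1 + max(1, 1) = 2
  height(35) = 1 + max(-1, -1) = 0
  height(34) = 1 + max(-1, 0) = 1
  height(37) = 1 + max(1, -1) = 2
  height(47) = 1 + max(2, -1) = 3
  height(28) = 1 + max(2, 3) = 4
Height = 4


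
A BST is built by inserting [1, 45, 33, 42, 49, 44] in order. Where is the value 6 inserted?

Starting tree (level order): [1, None, 45, 33, 49, None, 42, None, None, None, 44]
Insertion path: 1 -> 45 -> 33
Result: insert 6 as left child of 33
Final tree (level order): [1, None, 45, 33, 49, 6, 42, None, None, None, None, None, 44]


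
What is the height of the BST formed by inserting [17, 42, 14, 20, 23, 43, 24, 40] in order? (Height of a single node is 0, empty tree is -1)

Insertion order: [17, 42, 14, 20, 23, 43, 24, 40]
Tree (level-order array): [17, 14, 42, None, None, 20, 43, None, 23, None, None, None, 24, None, 40]
Compute height bottom-up (empty subtree = -1):
  height(14) = 1 + max(-1, -1) = 0
  height(40) = 1 + max(-1, -1) = 0
  height(24) = 1 + max(-1, 0) = 1
  height(23) = 1 + max(-1, 1) = 2
  height(20) = 1 + max(-1, 2) = 3
  height(43) = 1 + max(-1, -1) = 0
  height(42) = 1 + max(3, 0) = 4
  height(17) = 1 + max(0, 4) = 5
Height = 5


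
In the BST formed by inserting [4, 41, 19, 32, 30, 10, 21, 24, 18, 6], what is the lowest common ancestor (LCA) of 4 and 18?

Tree insertion order: [4, 41, 19, 32, 30, 10, 21, 24, 18, 6]
Tree (level-order array): [4, None, 41, 19, None, 10, 32, 6, 18, 30, None, None, None, None, None, 21, None, None, 24]
In a BST, the LCA of p=4, q=18 is the first node v on the
root-to-leaf path with p <= v <= q (go left if both < v, right if both > v).
Walk from root:
  at 4: 4 <= 4 <= 18, this is the LCA
LCA = 4


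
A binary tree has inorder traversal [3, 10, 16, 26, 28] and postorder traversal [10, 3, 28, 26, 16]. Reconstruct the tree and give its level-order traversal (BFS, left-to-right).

Inorder:   [3, 10, 16, 26, 28]
Postorder: [10, 3, 28, 26, 16]
Algorithm: postorder visits root last, so walk postorder right-to-left;
each value is the root of the current inorder slice — split it at that
value, recurse on the right subtree first, then the left.
Recursive splits:
  root=16; inorder splits into left=[3, 10], right=[26, 28]
  root=26; inorder splits into left=[], right=[28]
  root=28; inorder splits into left=[], right=[]
  root=3; inorder splits into left=[], right=[10]
  root=10; inorder splits into left=[], right=[]
Reconstructed level-order: [16, 3, 26, 10, 28]


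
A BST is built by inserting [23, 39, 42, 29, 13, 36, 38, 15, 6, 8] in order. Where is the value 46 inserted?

Starting tree (level order): [23, 13, 39, 6, 15, 29, 42, None, 8, None, None, None, 36, None, None, None, None, None, 38]
Insertion path: 23 -> 39 -> 42
Result: insert 46 as right child of 42
Final tree (level order): [23, 13, 39, 6, 15, 29, 42, None, 8, None, None, None, 36, None, 46, None, None, None, 38]


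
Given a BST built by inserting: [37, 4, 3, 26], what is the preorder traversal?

Tree insertion order: [37, 4, 3, 26]
Tree (level-order array): [37, 4, None, 3, 26]
Preorder traversal: [37, 4, 3, 26]


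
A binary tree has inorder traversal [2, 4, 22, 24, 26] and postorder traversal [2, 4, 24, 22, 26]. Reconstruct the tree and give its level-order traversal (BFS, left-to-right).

Inorder:   [2, 4, 22, 24, 26]
Postorder: [2, 4, 24, 22, 26]
Algorithm: postorder visits root last, so walk postorder right-to-left;
each value is the root of the current inorder slice — split it at that
value, recurse on the right subtree first, then the left.
Recursive splits:
  root=26; inorder splits into left=[2, 4, 22, 24], right=[]
  root=22; inorder splits into left=[2, 4], right=[24]
  root=24; inorder splits into left=[], right=[]
  root=4; inorder splits into left=[2], right=[]
  root=2; inorder splits into left=[], right=[]
Reconstructed level-order: [26, 22, 4, 24, 2]


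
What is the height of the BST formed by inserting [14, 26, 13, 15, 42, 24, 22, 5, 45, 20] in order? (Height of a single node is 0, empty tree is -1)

Insertion order: [14, 26, 13, 15, 42, 24, 22, 5, 45, 20]
Tree (level-order array): [14, 13, 26, 5, None, 15, 42, None, None, None, 24, None, 45, 22, None, None, None, 20]
Compute height bottom-up (empty subtree = -1):
  height(5) = 1 + max(-1, -1) = 0
  height(13) = 1 + max(0, -1) = 1
  height(20) = 1 + max(-1, -1) = 0
  height(22) = 1 + max(0, -1) = 1
  height(24) = 1 + max(1, -1) = 2
  height(15) = 1 + max(-1, 2) = 3
  height(45) = 1 + max(-1, -1) = 0
  height(42) = 1 + max(-1, 0) = 1
  height(26) = 1 + max(3, 1) = 4
  height(14) = 1 + max(1, 4) = 5
Height = 5


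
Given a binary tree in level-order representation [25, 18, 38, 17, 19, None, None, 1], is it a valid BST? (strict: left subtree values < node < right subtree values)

Level-order array: [25, 18, 38, 17, 19, None, None, 1]
Validate using subtree bounds (lo, hi): at each node, require lo < value < hi,
then recurse left with hi=value and right with lo=value.
Preorder trace (stopping at first violation):
  at node 25 with bounds (-inf, +inf): OK
  at node 18 with bounds (-inf, 25): OK
  at node 17 with bounds (-inf, 18): OK
  at node 1 with bounds (-inf, 17): OK
  at node 19 with bounds (18, 25): OK
  at node 38 with bounds (25, +inf): OK
No violation found at any node.
Result: Valid BST


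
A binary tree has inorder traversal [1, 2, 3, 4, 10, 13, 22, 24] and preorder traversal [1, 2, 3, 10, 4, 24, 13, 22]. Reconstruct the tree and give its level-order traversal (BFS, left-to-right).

Inorder:  [1, 2, 3, 4, 10, 13, 22, 24]
Preorder: [1, 2, 3, 10, 4, 24, 13, 22]
Algorithm: preorder visits root first, so consume preorder in order;
for each root, split the current inorder slice at that value into
left-subtree inorder and right-subtree inorder, then recurse.
Recursive splits:
  root=1; inorder splits into left=[], right=[2, 3, 4, 10, 13, 22, 24]
  root=2; inorder splits into left=[], right=[3, 4, 10, 13, 22, 24]
  root=3; inorder splits into left=[], right=[4, 10, 13, 22, 24]
  root=10; inorder splits into left=[4], right=[13, 22, 24]
  root=4; inorder splits into left=[], right=[]
  root=24; inorder splits into left=[13, 22], right=[]
  root=13; inorder splits into left=[], right=[22]
  root=22; inorder splits into left=[], right=[]
Reconstructed level-order: [1, 2, 3, 10, 4, 24, 13, 22]


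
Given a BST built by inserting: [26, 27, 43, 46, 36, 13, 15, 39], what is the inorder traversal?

Tree insertion order: [26, 27, 43, 46, 36, 13, 15, 39]
Tree (level-order array): [26, 13, 27, None, 15, None, 43, None, None, 36, 46, None, 39]
Inorder traversal: [13, 15, 26, 27, 36, 39, 43, 46]


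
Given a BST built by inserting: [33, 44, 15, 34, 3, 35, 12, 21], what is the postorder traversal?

Tree insertion order: [33, 44, 15, 34, 3, 35, 12, 21]
Tree (level-order array): [33, 15, 44, 3, 21, 34, None, None, 12, None, None, None, 35]
Postorder traversal: [12, 3, 21, 15, 35, 34, 44, 33]


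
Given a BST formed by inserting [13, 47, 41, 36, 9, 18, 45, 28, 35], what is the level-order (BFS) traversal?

Tree insertion order: [13, 47, 41, 36, 9, 18, 45, 28, 35]
Tree (level-order array): [13, 9, 47, None, None, 41, None, 36, 45, 18, None, None, None, None, 28, None, 35]
BFS from the root, enqueuing left then right child of each popped node:
  queue [13] -> pop 13, enqueue [9, 47], visited so far: [13]
  queue [9, 47] -> pop 9, enqueue [none], visited so far: [13, 9]
  queue [47] -> pop 47, enqueue [41], visited so far: [13, 9, 47]
  queue [41] -> pop 41, enqueue [36, 45], visited so far: [13, 9, 47, 41]
  queue [36, 45] -> pop 36, enqueue [18], visited so far: [13, 9, 47, 41, 36]
  queue [45, 18] -> pop 45, enqueue [none], visited so far: [13, 9, 47, 41, 36, 45]
  queue [18] -> pop 18, enqueue [28], visited so far: [13, 9, 47, 41, 36, 45, 18]
  queue [28] -> pop 28, enqueue [35], visited so far: [13, 9, 47, 41, 36, 45, 18, 28]
  queue [35] -> pop 35, enqueue [none], visited so far: [13, 9, 47, 41, 36, 45, 18, 28, 35]
Result: [13, 9, 47, 41, 36, 45, 18, 28, 35]


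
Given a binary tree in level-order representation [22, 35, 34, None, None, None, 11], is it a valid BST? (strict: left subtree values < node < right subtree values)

Level-order array: [22, 35, 34, None, None, None, 11]
Validate using subtree bounds (lo, hi): at each node, require lo < value < hi,
then recurse left with hi=value and right with lo=value.
Preorder trace (stopping at first violation):
  at node 22 with bounds (-inf, +inf): OK
  at node 35 with bounds (-inf, 22): VIOLATION
Node 35 violates its bound: not (-inf < 35 < 22).
Result: Not a valid BST


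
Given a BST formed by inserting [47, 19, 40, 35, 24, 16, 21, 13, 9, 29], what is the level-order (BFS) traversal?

Tree insertion order: [47, 19, 40, 35, 24, 16, 21, 13, 9, 29]
Tree (level-order array): [47, 19, None, 16, 40, 13, None, 35, None, 9, None, 24, None, None, None, 21, 29]
BFS from the root, enqueuing left then right child of each popped node:
  queue [47] -> pop 47, enqueue [19], visited so far: [47]
  queue [19] -> pop 19, enqueue [16, 40], visited so far: [47, 19]
  queue [16, 40] -> pop 16, enqueue [13], visited so far: [47, 19, 16]
  queue [40, 13] -> pop 40, enqueue [35], visited so far: [47, 19, 16, 40]
  queue [13, 35] -> pop 13, enqueue [9], visited so far: [47, 19, 16, 40, 13]
  queue [35, 9] -> pop 35, enqueue [24], visited so far: [47, 19, 16, 40, 13, 35]
  queue [9, 24] -> pop 9, enqueue [none], visited so far: [47, 19, 16, 40, 13, 35, 9]
  queue [24] -> pop 24, enqueue [21, 29], visited so far: [47, 19, 16, 40, 13, 35, 9, 24]
  queue [21, 29] -> pop 21, enqueue [none], visited so far: [47, 19, 16, 40, 13, 35, 9, 24, 21]
  queue [29] -> pop 29, enqueue [none], visited so far: [47, 19, 16, 40, 13, 35, 9, 24, 21, 29]
Result: [47, 19, 16, 40, 13, 35, 9, 24, 21, 29]


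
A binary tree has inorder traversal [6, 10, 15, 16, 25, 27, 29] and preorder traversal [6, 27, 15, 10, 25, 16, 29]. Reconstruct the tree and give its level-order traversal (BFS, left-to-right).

Inorder:  [6, 10, 15, 16, 25, 27, 29]
Preorder: [6, 27, 15, 10, 25, 16, 29]
Algorithm: preorder visits root first, so consume preorder in order;
for each root, split the current inorder slice at that value into
left-subtree inorder and right-subtree inorder, then recurse.
Recursive splits:
  root=6; inorder splits into left=[], right=[10, 15, 16, 25, 27, 29]
  root=27; inorder splits into left=[10, 15, 16, 25], right=[29]
  root=15; inorder splits into left=[10], right=[16, 25]
  root=10; inorder splits into left=[], right=[]
  root=25; inorder splits into left=[16], right=[]
  root=16; inorder splits into left=[], right=[]
  root=29; inorder splits into left=[], right=[]
Reconstructed level-order: [6, 27, 15, 29, 10, 25, 16]


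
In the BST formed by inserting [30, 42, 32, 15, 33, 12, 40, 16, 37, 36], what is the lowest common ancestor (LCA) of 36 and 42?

Tree insertion order: [30, 42, 32, 15, 33, 12, 40, 16, 37, 36]
Tree (level-order array): [30, 15, 42, 12, 16, 32, None, None, None, None, None, None, 33, None, 40, 37, None, 36]
In a BST, the LCA of p=36, q=42 is the first node v on the
root-to-leaf path with p <= v <= q (go left if both < v, right if both > v).
Walk from root:
  at 30: both 36 and 42 > 30, go right
  at 42: 36 <= 42 <= 42, this is the LCA
LCA = 42


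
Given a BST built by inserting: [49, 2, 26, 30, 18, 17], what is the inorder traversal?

Tree insertion order: [49, 2, 26, 30, 18, 17]
Tree (level-order array): [49, 2, None, None, 26, 18, 30, 17]
Inorder traversal: [2, 17, 18, 26, 30, 49]


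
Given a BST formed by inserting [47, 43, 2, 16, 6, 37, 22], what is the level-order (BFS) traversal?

Tree insertion order: [47, 43, 2, 16, 6, 37, 22]
Tree (level-order array): [47, 43, None, 2, None, None, 16, 6, 37, None, None, 22]
BFS from the root, enqueuing left then right child of each popped node:
  queue [47] -> pop 47, enqueue [43], visited so far: [47]
  queue [43] -> pop 43, enqueue [2], visited so far: [47, 43]
  queue [2] -> pop 2, enqueue [16], visited so far: [47, 43, 2]
  queue [16] -> pop 16, enqueue [6, 37], visited so far: [47, 43, 2, 16]
  queue [6, 37] -> pop 6, enqueue [none], visited so far: [47, 43, 2, 16, 6]
  queue [37] -> pop 37, enqueue [22], visited so far: [47, 43, 2, 16, 6, 37]
  queue [22] -> pop 22, enqueue [none], visited so far: [47, 43, 2, 16, 6, 37, 22]
Result: [47, 43, 2, 16, 6, 37, 22]


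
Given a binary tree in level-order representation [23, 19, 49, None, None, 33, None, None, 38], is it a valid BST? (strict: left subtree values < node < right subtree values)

Level-order array: [23, 19, 49, None, None, 33, None, None, 38]
Validate using subtree bounds (lo, hi): at each node, require lo < value < hi,
then recurse left with hi=value and right with lo=value.
Preorder trace (stopping at first violation):
  at node 23 with bounds (-inf, +inf): OK
  at node 19 with bounds (-inf, 23): OK
  at node 49 with bounds (23, +inf): OK
  at node 33 with bounds (23, 49): OK
  at node 38 with bounds (33, 49): OK
No violation found at any node.
Result: Valid BST


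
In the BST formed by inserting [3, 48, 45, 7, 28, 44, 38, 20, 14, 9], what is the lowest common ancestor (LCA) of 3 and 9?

Tree insertion order: [3, 48, 45, 7, 28, 44, 38, 20, 14, 9]
Tree (level-order array): [3, None, 48, 45, None, 7, None, None, 28, 20, 44, 14, None, 38, None, 9]
In a BST, the LCA of p=3, q=9 is the first node v on the
root-to-leaf path with p <= v <= q (go left if both < v, right if both > v).
Walk from root:
  at 3: 3 <= 3 <= 9, this is the LCA
LCA = 3


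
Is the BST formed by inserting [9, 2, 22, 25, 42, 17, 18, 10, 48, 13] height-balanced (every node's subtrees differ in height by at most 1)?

Tree (level-order array): [9, 2, 22, None, None, 17, 25, 10, 18, None, 42, None, 13, None, None, None, 48]
Definition: a tree is height-balanced if, at every node, |h(left) - h(right)| <= 1 (empty subtree has height -1).
Bottom-up per-node check:
  node 2: h_left=-1, h_right=-1, diff=0 [OK], height=0
  node 13: h_left=-1, h_right=-1, diff=0 [OK], height=0
  node 10: h_left=-1, h_right=0, diff=1 [OK], height=1
  node 18: h_left=-1, h_right=-1, diff=0 [OK], height=0
  node 17: h_left=1, h_right=0, diff=1 [OK], height=2
  node 48: h_left=-1, h_right=-1, diff=0 [OK], height=0
  node 42: h_left=-1, h_right=0, diff=1 [OK], height=1
  node 25: h_left=-1, h_right=1, diff=2 [FAIL (|-1-1|=2 > 1)], height=2
  node 22: h_left=2, h_right=2, diff=0 [OK], height=3
  node 9: h_left=0, h_right=3, diff=3 [FAIL (|0-3|=3 > 1)], height=4
Node 25 violates the condition: |-1 - 1| = 2 > 1.
Result: Not balanced


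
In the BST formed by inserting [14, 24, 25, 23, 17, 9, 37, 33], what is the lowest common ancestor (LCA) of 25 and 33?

Tree insertion order: [14, 24, 25, 23, 17, 9, 37, 33]
Tree (level-order array): [14, 9, 24, None, None, 23, 25, 17, None, None, 37, None, None, 33]
In a BST, the LCA of p=25, q=33 is the first node v on the
root-to-leaf path with p <= v <= q (go left if both < v, right if both > v).
Walk from root:
  at 14: both 25 and 33 > 14, go right
  at 24: both 25 and 33 > 24, go right
  at 25: 25 <= 25 <= 33, this is the LCA
LCA = 25


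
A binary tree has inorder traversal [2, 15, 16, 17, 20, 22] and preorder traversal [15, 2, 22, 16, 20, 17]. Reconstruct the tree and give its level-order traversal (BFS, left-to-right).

Inorder:  [2, 15, 16, 17, 20, 22]
Preorder: [15, 2, 22, 16, 20, 17]
Algorithm: preorder visits root first, so consume preorder in order;
for each root, split the current inorder slice at that value into
left-subtree inorder and right-subtree inorder, then recurse.
Recursive splits:
  root=15; inorder splits into left=[2], right=[16, 17, 20, 22]
  root=2; inorder splits into left=[], right=[]
  root=22; inorder splits into left=[16, 17, 20], right=[]
  root=16; inorder splits into left=[], right=[17, 20]
  root=20; inorder splits into left=[17], right=[]
  root=17; inorder splits into left=[], right=[]
Reconstructed level-order: [15, 2, 22, 16, 20, 17]


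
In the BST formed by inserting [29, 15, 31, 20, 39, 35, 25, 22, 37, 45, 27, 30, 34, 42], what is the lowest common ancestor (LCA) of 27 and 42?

Tree insertion order: [29, 15, 31, 20, 39, 35, 25, 22, 37, 45, 27, 30, 34, 42]
Tree (level-order array): [29, 15, 31, None, 20, 30, 39, None, 25, None, None, 35, 45, 22, 27, 34, 37, 42]
In a BST, the LCA of p=27, q=42 is the first node v on the
root-to-leaf path with p <= v <= q (go left if both < v, right if both > v).
Walk from root:
  at 29: 27 <= 29 <= 42, this is the LCA
LCA = 29


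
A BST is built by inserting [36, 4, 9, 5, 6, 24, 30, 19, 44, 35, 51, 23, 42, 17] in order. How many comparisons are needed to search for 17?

Search path for 17: 36 -> 4 -> 9 -> 24 -> 19 -> 17
Found: True
Comparisons: 6


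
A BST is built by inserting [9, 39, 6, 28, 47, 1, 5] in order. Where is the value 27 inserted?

Starting tree (level order): [9, 6, 39, 1, None, 28, 47, None, 5]
Insertion path: 9 -> 39 -> 28
Result: insert 27 as left child of 28
Final tree (level order): [9, 6, 39, 1, None, 28, 47, None, 5, 27]


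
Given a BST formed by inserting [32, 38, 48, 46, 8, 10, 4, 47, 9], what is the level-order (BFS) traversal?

Tree insertion order: [32, 38, 48, 46, 8, 10, 4, 47, 9]
Tree (level-order array): [32, 8, 38, 4, 10, None, 48, None, None, 9, None, 46, None, None, None, None, 47]
BFS from the root, enqueuing left then right child of each popped node:
  queue [32] -> pop 32, enqueue [8, 38], visited so far: [32]
  queue [8, 38] -> pop 8, enqueue [4, 10], visited so far: [32, 8]
  queue [38, 4, 10] -> pop 38, enqueue [48], visited so far: [32, 8, 38]
  queue [4, 10, 48] -> pop 4, enqueue [none], visited so far: [32, 8, 38, 4]
  queue [10, 48] -> pop 10, enqueue [9], visited so far: [32, 8, 38, 4, 10]
  queue [48, 9] -> pop 48, enqueue [46], visited so far: [32, 8, 38, 4, 10, 48]
  queue [9, 46] -> pop 9, enqueue [none], visited so far: [32, 8, 38, 4, 10, 48, 9]
  queue [46] -> pop 46, enqueue [47], visited so far: [32, 8, 38, 4, 10, 48, 9, 46]
  queue [47] -> pop 47, enqueue [none], visited so far: [32, 8, 38, 4, 10, 48, 9, 46, 47]
Result: [32, 8, 38, 4, 10, 48, 9, 46, 47]


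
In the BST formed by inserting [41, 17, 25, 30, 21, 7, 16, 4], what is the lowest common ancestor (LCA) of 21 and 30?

Tree insertion order: [41, 17, 25, 30, 21, 7, 16, 4]
Tree (level-order array): [41, 17, None, 7, 25, 4, 16, 21, 30]
In a BST, the LCA of p=21, q=30 is the first node v on the
root-to-leaf path with p <= v <= q (go left if both < v, right if both > v).
Walk from root:
  at 41: both 21 and 30 < 41, go left
  at 17: both 21 and 30 > 17, go right
  at 25: 21 <= 25 <= 30, this is the LCA
LCA = 25


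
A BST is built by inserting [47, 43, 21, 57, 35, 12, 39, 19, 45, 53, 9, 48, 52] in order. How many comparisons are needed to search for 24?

Search path for 24: 47 -> 43 -> 21 -> 35
Found: False
Comparisons: 4


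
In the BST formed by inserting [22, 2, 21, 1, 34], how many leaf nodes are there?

Tree built from: [22, 2, 21, 1, 34]
Tree (level-order array): [22, 2, 34, 1, 21]
Rule: A leaf has 0 children.
Per-node child counts:
  node 22: 2 child(ren)
  node 2: 2 child(ren)
  node 1: 0 child(ren)
  node 21: 0 child(ren)
  node 34: 0 child(ren)
Matching nodes: [1, 21, 34]
Count of leaf nodes: 3


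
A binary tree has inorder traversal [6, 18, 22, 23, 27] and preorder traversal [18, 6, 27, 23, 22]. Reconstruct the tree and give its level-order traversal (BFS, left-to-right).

Inorder:  [6, 18, 22, 23, 27]
Preorder: [18, 6, 27, 23, 22]
Algorithm: preorder visits root first, so consume preorder in order;
for each root, split the current inorder slice at that value into
left-subtree inorder and right-subtree inorder, then recurse.
Recursive splits:
  root=18; inorder splits into left=[6], right=[22, 23, 27]
  root=6; inorder splits into left=[], right=[]
  root=27; inorder splits into left=[22, 23], right=[]
  root=23; inorder splits into left=[22], right=[]
  root=22; inorder splits into left=[], right=[]
Reconstructed level-order: [18, 6, 27, 23, 22]


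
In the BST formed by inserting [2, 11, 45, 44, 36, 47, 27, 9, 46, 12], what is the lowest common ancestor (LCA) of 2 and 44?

Tree insertion order: [2, 11, 45, 44, 36, 47, 27, 9, 46, 12]
Tree (level-order array): [2, None, 11, 9, 45, None, None, 44, 47, 36, None, 46, None, 27, None, None, None, 12]
In a BST, the LCA of p=2, q=44 is the first node v on the
root-to-leaf path with p <= v <= q (go left if both < v, right if both > v).
Walk from root:
  at 2: 2 <= 2 <= 44, this is the LCA
LCA = 2


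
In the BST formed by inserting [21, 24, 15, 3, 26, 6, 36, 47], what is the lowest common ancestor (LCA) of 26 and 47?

Tree insertion order: [21, 24, 15, 3, 26, 6, 36, 47]
Tree (level-order array): [21, 15, 24, 3, None, None, 26, None, 6, None, 36, None, None, None, 47]
In a BST, the LCA of p=26, q=47 is the first node v on the
root-to-leaf path with p <= v <= q (go left if both < v, right if both > v).
Walk from root:
  at 21: both 26 and 47 > 21, go right
  at 24: both 26 and 47 > 24, go right
  at 26: 26 <= 26 <= 47, this is the LCA
LCA = 26


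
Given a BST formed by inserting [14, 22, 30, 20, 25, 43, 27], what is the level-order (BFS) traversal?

Tree insertion order: [14, 22, 30, 20, 25, 43, 27]
Tree (level-order array): [14, None, 22, 20, 30, None, None, 25, 43, None, 27]
BFS from the root, enqueuing left then right child of each popped node:
  queue [14] -> pop 14, enqueue [22], visited so far: [14]
  queue [22] -> pop 22, enqueue [20, 30], visited so far: [14, 22]
  queue [20, 30] -> pop 20, enqueue [none], visited so far: [14, 22, 20]
  queue [30] -> pop 30, enqueue [25, 43], visited so far: [14, 22, 20, 30]
  queue [25, 43] -> pop 25, enqueue [27], visited so far: [14, 22, 20, 30, 25]
  queue [43, 27] -> pop 43, enqueue [none], visited so far: [14, 22, 20, 30, 25, 43]
  queue [27] -> pop 27, enqueue [none], visited so far: [14, 22, 20, 30, 25, 43, 27]
Result: [14, 22, 20, 30, 25, 43, 27]


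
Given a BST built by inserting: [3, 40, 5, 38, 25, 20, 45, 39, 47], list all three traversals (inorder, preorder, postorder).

Tree insertion order: [3, 40, 5, 38, 25, 20, 45, 39, 47]
Tree (level-order array): [3, None, 40, 5, 45, None, 38, None, 47, 25, 39, None, None, 20]
Inorder (L, root, R): [3, 5, 20, 25, 38, 39, 40, 45, 47]
Preorder (root, L, R): [3, 40, 5, 38, 25, 20, 39, 45, 47]
Postorder (L, R, root): [20, 25, 39, 38, 5, 47, 45, 40, 3]


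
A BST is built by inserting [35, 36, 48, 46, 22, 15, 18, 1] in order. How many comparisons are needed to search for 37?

Search path for 37: 35 -> 36 -> 48 -> 46
Found: False
Comparisons: 4


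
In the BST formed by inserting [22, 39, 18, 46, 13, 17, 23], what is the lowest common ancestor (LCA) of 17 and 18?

Tree insertion order: [22, 39, 18, 46, 13, 17, 23]
Tree (level-order array): [22, 18, 39, 13, None, 23, 46, None, 17]
In a BST, the LCA of p=17, q=18 is the first node v on the
root-to-leaf path with p <= v <= q (go left if both < v, right if both > v).
Walk from root:
  at 22: both 17 and 18 < 22, go left
  at 18: 17 <= 18 <= 18, this is the LCA
LCA = 18


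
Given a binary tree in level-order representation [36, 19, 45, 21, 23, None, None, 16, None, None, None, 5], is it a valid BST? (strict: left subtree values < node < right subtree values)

Level-order array: [36, 19, 45, 21, 23, None, None, 16, None, None, None, 5]
Validate using subtree bounds (lo, hi): at each node, require lo < value < hi,
then recurse left with hi=value and right with lo=value.
Preorder trace (stopping at first violation):
  at node 36 with bounds (-inf, +inf): OK
  at node 19 with bounds (-inf, 36): OK
  at node 21 with bounds (-inf, 19): VIOLATION
Node 21 violates its bound: not (-inf < 21 < 19).
Result: Not a valid BST


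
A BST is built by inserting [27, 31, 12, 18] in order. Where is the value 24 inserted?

Starting tree (level order): [27, 12, 31, None, 18]
Insertion path: 27 -> 12 -> 18
Result: insert 24 as right child of 18
Final tree (level order): [27, 12, 31, None, 18, None, None, None, 24]


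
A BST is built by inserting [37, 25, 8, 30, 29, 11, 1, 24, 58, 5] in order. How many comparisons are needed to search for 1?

Search path for 1: 37 -> 25 -> 8 -> 1
Found: True
Comparisons: 4


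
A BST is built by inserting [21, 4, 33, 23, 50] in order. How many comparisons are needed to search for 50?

Search path for 50: 21 -> 33 -> 50
Found: True
Comparisons: 3


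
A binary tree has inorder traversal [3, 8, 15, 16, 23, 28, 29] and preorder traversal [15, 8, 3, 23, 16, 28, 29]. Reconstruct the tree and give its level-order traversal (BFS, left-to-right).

Inorder:  [3, 8, 15, 16, 23, 28, 29]
Preorder: [15, 8, 3, 23, 16, 28, 29]
Algorithm: preorder visits root first, so consume preorder in order;
for each root, split the current inorder slice at that value into
left-subtree inorder and right-subtree inorder, then recurse.
Recursive splits:
  root=15; inorder splits into left=[3, 8], right=[16, 23, 28, 29]
  root=8; inorder splits into left=[3], right=[]
  root=3; inorder splits into left=[], right=[]
  root=23; inorder splits into left=[16], right=[28, 29]
  root=16; inorder splits into left=[], right=[]
  root=28; inorder splits into left=[], right=[29]
  root=29; inorder splits into left=[], right=[]
Reconstructed level-order: [15, 8, 23, 3, 16, 28, 29]


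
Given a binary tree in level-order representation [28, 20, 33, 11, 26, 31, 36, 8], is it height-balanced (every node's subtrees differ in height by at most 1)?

Tree (level-order array): [28, 20, 33, 11, 26, 31, 36, 8]
Definition: a tree is height-balanced if, at every node, |h(left) - h(right)| <= 1 (empty subtree has height -1).
Bottom-up per-node check:
  node 8: h_left=-1, h_right=-1, diff=0 [OK], height=0
  node 11: h_left=0, h_right=-1, diff=1 [OK], height=1
  node 26: h_left=-1, h_right=-1, diff=0 [OK], height=0
  node 20: h_left=1, h_right=0, diff=1 [OK], height=2
  node 31: h_left=-1, h_right=-1, diff=0 [OK], height=0
  node 36: h_left=-1, h_right=-1, diff=0 [OK], height=0
  node 33: h_left=0, h_right=0, diff=0 [OK], height=1
  node 28: h_left=2, h_right=1, diff=1 [OK], height=3
All nodes satisfy the balance condition.
Result: Balanced


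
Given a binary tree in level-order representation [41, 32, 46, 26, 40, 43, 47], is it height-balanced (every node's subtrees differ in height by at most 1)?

Tree (level-order array): [41, 32, 46, 26, 40, 43, 47]
Definition: a tree is height-balanced if, at every node, |h(left) - h(right)| <= 1 (empty subtree has height -1).
Bottom-up per-node check:
  node 26: h_left=-1, h_right=-1, diff=0 [OK], height=0
  node 40: h_left=-1, h_right=-1, diff=0 [OK], height=0
  node 32: h_left=0, h_right=0, diff=0 [OK], height=1
  node 43: h_left=-1, h_right=-1, diff=0 [OK], height=0
  node 47: h_left=-1, h_right=-1, diff=0 [OK], height=0
  node 46: h_left=0, h_right=0, diff=0 [OK], height=1
  node 41: h_left=1, h_right=1, diff=0 [OK], height=2
All nodes satisfy the balance condition.
Result: Balanced


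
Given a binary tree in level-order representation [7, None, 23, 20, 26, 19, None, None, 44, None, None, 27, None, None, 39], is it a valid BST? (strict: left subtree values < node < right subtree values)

Level-order array: [7, None, 23, 20, 26, 19, None, None, 44, None, None, 27, None, None, 39]
Validate using subtree bounds (lo, hi): at each node, require lo < value < hi,
then recurse left with hi=value and right with lo=value.
Preorder trace (stopping at first violation):
  at node 7 with bounds (-inf, +inf): OK
  at node 23 with bounds (7, +inf): OK
  at node 20 with bounds (7, 23): OK
  at node 19 with bounds (7, 20): OK
  at node 26 with bounds (23, +inf): OK
  at node 44 with bounds (26, +inf): OK
  at node 27 with bounds (26, 44): OK
  at node 39 with bounds (27, 44): OK
No violation found at any node.
Result: Valid BST


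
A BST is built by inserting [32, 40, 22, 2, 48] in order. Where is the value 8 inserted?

Starting tree (level order): [32, 22, 40, 2, None, None, 48]
Insertion path: 32 -> 22 -> 2
Result: insert 8 as right child of 2
Final tree (level order): [32, 22, 40, 2, None, None, 48, None, 8]


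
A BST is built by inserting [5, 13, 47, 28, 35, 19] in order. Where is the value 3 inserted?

Starting tree (level order): [5, None, 13, None, 47, 28, None, 19, 35]
Insertion path: 5
Result: insert 3 as left child of 5
Final tree (level order): [5, 3, 13, None, None, None, 47, 28, None, 19, 35]


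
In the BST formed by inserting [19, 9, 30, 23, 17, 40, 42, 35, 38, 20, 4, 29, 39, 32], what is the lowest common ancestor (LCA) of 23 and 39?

Tree insertion order: [19, 9, 30, 23, 17, 40, 42, 35, 38, 20, 4, 29, 39, 32]
Tree (level-order array): [19, 9, 30, 4, 17, 23, 40, None, None, None, None, 20, 29, 35, 42, None, None, None, None, 32, 38, None, None, None, None, None, 39]
In a BST, the LCA of p=23, q=39 is the first node v on the
root-to-leaf path with p <= v <= q (go left if both < v, right if both > v).
Walk from root:
  at 19: both 23 and 39 > 19, go right
  at 30: 23 <= 30 <= 39, this is the LCA
LCA = 30


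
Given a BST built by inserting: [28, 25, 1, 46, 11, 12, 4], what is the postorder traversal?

Tree insertion order: [28, 25, 1, 46, 11, 12, 4]
Tree (level-order array): [28, 25, 46, 1, None, None, None, None, 11, 4, 12]
Postorder traversal: [4, 12, 11, 1, 25, 46, 28]


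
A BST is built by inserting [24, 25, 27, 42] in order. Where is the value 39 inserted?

Starting tree (level order): [24, None, 25, None, 27, None, 42]
Insertion path: 24 -> 25 -> 27 -> 42
Result: insert 39 as left child of 42
Final tree (level order): [24, None, 25, None, 27, None, 42, 39]


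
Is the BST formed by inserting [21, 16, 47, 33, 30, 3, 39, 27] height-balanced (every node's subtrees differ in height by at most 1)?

Tree (level-order array): [21, 16, 47, 3, None, 33, None, None, None, 30, 39, 27]
Definition: a tree is height-balanced if, at every node, |h(left) - h(right)| <= 1 (empty subtree has height -1).
Bottom-up per-node check:
  node 3: h_left=-1, h_right=-1, diff=0 [OK], height=0
  node 16: h_left=0, h_right=-1, diff=1 [OK], height=1
  node 27: h_left=-1, h_right=-1, diff=0 [OK], height=0
  node 30: h_left=0, h_right=-1, diff=1 [OK], height=1
  node 39: h_left=-1, h_right=-1, diff=0 [OK], height=0
  node 33: h_left=1, h_right=0, diff=1 [OK], height=2
  node 47: h_left=2, h_right=-1, diff=3 [FAIL (|2--1|=3 > 1)], height=3
  node 21: h_left=1, h_right=3, diff=2 [FAIL (|1-3|=2 > 1)], height=4
Node 47 violates the condition: |2 - -1| = 3 > 1.
Result: Not balanced


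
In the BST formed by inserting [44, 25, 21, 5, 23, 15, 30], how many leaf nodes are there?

Tree built from: [44, 25, 21, 5, 23, 15, 30]
Tree (level-order array): [44, 25, None, 21, 30, 5, 23, None, None, None, 15]
Rule: A leaf has 0 children.
Per-node child counts:
  node 44: 1 child(ren)
  node 25: 2 child(ren)
  node 21: 2 child(ren)
  node 5: 1 child(ren)
  node 15: 0 child(ren)
  node 23: 0 child(ren)
  node 30: 0 child(ren)
Matching nodes: [15, 23, 30]
Count of leaf nodes: 3


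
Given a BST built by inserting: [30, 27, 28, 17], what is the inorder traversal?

Tree insertion order: [30, 27, 28, 17]
Tree (level-order array): [30, 27, None, 17, 28]
Inorder traversal: [17, 27, 28, 30]


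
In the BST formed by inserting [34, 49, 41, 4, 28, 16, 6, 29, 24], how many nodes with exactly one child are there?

Tree built from: [34, 49, 41, 4, 28, 16, 6, 29, 24]
Tree (level-order array): [34, 4, 49, None, 28, 41, None, 16, 29, None, None, 6, 24]
Rule: These are nodes with exactly 1 non-null child.
Per-node child counts:
  node 34: 2 child(ren)
  node 4: 1 child(ren)
  node 28: 2 child(ren)
  node 16: 2 child(ren)
  node 6: 0 child(ren)
  node 24: 0 child(ren)
  node 29: 0 child(ren)
  node 49: 1 child(ren)
  node 41: 0 child(ren)
Matching nodes: [4, 49]
Count of nodes with exactly one child: 2


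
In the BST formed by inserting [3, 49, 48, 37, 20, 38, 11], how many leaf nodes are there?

Tree built from: [3, 49, 48, 37, 20, 38, 11]
Tree (level-order array): [3, None, 49, 48, None, 37, None, 20, 38, 11]
Rule: A leaf has 0 children.
Per-node child counts:
  node 3: 1 child(ren)
  node 49: 1 child(ren)
  node 48: 1 child(ren)
  node 37: 2 child(ren)
  node 20: 1 child(ren)
  node 11: 0 child(ren)
  node 38: 0 child(ren)
Matching nodes: [11, 38]
Count of leaf nodes: 2
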